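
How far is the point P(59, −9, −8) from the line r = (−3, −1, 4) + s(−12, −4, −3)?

Direction vector d = (−12, −4, −3).
AP = (62, −8, −12); AP·d = -676, |AP|² = 4052, |d|² = 169.
distance² = |AP|² − (AP·d)²/|d|² = 4052 − 456976/169 = 1348, so the distance is 2√337.

2√337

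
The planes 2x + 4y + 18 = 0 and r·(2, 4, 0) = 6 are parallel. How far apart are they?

12/√5

Both planes have normal n = (2, 4, 0), |n| = 2√5. Any point on the first plane is at distance |6 − (-18)|/|n| = 24/(2√5) = 12/√5 from the second.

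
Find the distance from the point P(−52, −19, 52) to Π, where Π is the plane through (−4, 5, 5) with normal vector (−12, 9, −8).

The plane has equation n·(r − (−4, 5, 5)) = 0, i.e. n·r = 53.
Then n·(−52, −19, 52) − 53 = −16.
|n| = √(144 + 81 + 64) = 17, so the distance is |-16|/17 = 16/17.

16/17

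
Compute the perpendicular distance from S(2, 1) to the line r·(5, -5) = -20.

The normal to the line is n = (5, -5) with |n| = 5√2.
|n·S − (-20)| = |5 − (-20)| = 25, so the distance is 25/(5√2) = 5/√2.

5/√2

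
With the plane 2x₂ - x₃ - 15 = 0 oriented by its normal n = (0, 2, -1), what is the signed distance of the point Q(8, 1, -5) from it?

n·Q − 15 = -8.
|n| = √5, so the signed distance is -8√5/5.

-8√5/5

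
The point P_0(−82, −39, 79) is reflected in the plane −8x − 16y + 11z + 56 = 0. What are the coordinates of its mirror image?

(-2, 121, -31)

With n = (−8, −16, 11), the signed offset is (n·P_0 − (-56))/|n|² = 2205/441 = 5.
P_0' = P_0 − 2t·n = (−82, −39, 79) − 10·(−8, −16, 11) = (−2, 121, −31).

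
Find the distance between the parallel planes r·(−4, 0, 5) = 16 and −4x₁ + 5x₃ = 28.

12/√41

Both planes have normal n = (−4, 0, 5), |n| = √41. Any point on the first plane is at distance |28 − 16|/|n| = 12/√41 = 12√41/41 from the second.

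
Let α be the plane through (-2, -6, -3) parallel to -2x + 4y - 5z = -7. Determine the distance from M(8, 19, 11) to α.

Parallel planes share the normal n = (-2, 4, -5); since (-2, -6, -3) lies on the plane, its equation is -2x + 4y - 5z = -5.
Then n·(8, 19, 11) - (-5) = 10.
|n| = √(4 + 16 + 25) = 3√5, so the distance is |10|/(3√5) = 2√5/3.

2√5/3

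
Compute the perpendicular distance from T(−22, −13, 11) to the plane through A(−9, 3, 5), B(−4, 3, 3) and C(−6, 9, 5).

AB = (5, 0, −2) and AC = (3, 6, 0), so a normal is n = AB × AC = (12, −6, 30).
n = (12, −6, 30); n·P − 24 = 120; |n| = 6√30; distance = 120/(6√30) = 2√30/3.

20/√30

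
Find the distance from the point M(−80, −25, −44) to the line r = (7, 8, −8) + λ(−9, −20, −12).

3√481

Direction vector d = (−9, −20, −12).
AP = (−87, −33, −36), and AP × d = (−324, −720, 1443).
|AP × d|² = 2705625 and |d|² = 625, so the distance is √(2705625/625) = √4329 = 3√481.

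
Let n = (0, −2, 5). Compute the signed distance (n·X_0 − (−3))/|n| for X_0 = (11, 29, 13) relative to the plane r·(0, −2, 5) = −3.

n·X_0 − (-3) = 10.
|n| = √29, so the signed distance is 10√29/29.

10√29/29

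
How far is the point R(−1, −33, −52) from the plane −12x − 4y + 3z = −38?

d = |(-12)·(-1) + (-4)·(-33) + 3·(-52) − (-38)| / √(144 + 16 + 9) = |26| / 13 = 2.

2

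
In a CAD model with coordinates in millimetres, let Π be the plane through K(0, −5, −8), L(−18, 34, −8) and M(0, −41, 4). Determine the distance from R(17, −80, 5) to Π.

KL = (−18, 39, 0) and KM = (0, −36, 12), so a normal is n = KL × KM = (468, 216, 648).
Then n·(17, −80, 5) − (−6264) = 180.
|n| = √(219024 + 46656 + 419904) = 828, so the distance is |180|/828 = 5/23.

5/23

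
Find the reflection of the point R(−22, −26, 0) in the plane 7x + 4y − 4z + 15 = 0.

(20, -2, -24)

n = (7, 4, −4), |n|² = 81, n·R − (-15) = -243, so t = -243/81 = -3.
Foot F = R − (-3)·n = (−1, −14, −12); the reflection is 2F − R = (20, −2, −24).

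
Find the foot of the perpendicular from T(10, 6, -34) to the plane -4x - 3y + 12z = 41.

The perpendicular from T has direction n = (-4, -3, 12): r = (10, 6, -34) + λ(-4, -3, 12).
Substitute into the plane: n·(T + λn) = 41 gives -466 + 169λ = 41, so λ = 3.
Foot = (10, 6, -34) + 3·(-4, -3, 12) = (-2, -3, 2).

(-2, -3, 2)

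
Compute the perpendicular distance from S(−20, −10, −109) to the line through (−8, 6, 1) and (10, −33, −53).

A direction vector is d = (18, −39, −54).
AP = (−12, −16, −110); AP·d = 6348, |AP|² = 12500, |d|² = 4761.
distance² = |AP|² − (AP·d)²/|d|² = 12500 − 40297104/4761 = 4036, so the distance is 2√1009.

2√1009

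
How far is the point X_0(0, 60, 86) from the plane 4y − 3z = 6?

24/5

d = |4·60 + (-3)·86 − 6| / √(0 + 16 + 9) = |-24| / 5 = 24/5.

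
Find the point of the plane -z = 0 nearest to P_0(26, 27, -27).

(26, 27, 0)

n = (0, 0, -1), |n|² = 1, and n·P_0 − 0 = 27.
t = 27/1 = 27, so the foot is P_0 − t·n = (26, 27, -27) − 27·(0, 0, -1) = (26, 27, 0).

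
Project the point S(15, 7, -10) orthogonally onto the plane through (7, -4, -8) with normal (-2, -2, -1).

(7, -1, -14)

The perpendicular from S has direction n = (-2, -2, -1): r = (15, 7, -10) + t(-2, -2, -1).
Substitute into the plane: n·(S + tn) = 2 gives -34 + 9t = 2, so t = 4.
Foot = (15, 7, -10) + 4·(-2, -2, -1) = (7, -1, -14).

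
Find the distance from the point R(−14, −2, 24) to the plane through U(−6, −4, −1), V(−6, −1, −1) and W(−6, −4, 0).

8

UV = (0, 3, 0) and UW = (0, 0, 1), so a normal is n = UV × UW = (3, 0, 0).
d = |3·(-14) − (-18)| / √(9 + 0 + 0) = |-24| / 3 = 8.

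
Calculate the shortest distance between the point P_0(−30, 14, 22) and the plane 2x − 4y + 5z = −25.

19√5/15

Normal vector n = (2, −4, 5), and n·(−30, 14, 22) − (−25) = 19.
|n| = √(4 + 16 + 25) = 3√5, so the distance is |19|/(3√5) = 19/(3√5).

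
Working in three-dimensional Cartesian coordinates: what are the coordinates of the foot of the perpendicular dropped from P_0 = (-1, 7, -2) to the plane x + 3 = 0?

n = (1, 0, 0), |n|² = 1, and n·P_0 − (-3) = 2.
t = 2/1 = 2, so the foot is P_0 − t·n = (-1, 7, -2) − 2·(1, 0, 0) = (-3, 7, -2).

(-3, 7, -2)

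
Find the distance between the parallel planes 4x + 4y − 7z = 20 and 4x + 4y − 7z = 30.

Both planes have normal n = (4, 4, −7), |n| = 9. Any point on the first plane is at distance |30 − 20|/|n| = 10/9 from the second.

10/9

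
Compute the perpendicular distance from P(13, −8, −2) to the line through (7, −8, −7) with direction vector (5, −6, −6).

√61

Direction vector d = (5, −6, −6).
AP = (6, 0, 5); AP·d = 0, |AP|² = 61, |d|² = 97.
distance² = |AP|² − (AP·d)²/|d|² = 61 − 0/97 = 61, so the distance is √61.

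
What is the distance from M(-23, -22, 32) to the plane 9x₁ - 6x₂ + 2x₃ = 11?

2

d = |9·(-23) + (-6)·(-22) + 2·32 − 11| / √(81 + 36 + 4) = |-22| / 11 = 2.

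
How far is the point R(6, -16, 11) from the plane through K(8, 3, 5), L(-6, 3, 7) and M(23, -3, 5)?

1

KL = (-14, 0, 2) and KM = (15, -6, 0), so a normal is n = KL × KM = (12, 30, 84).
d = |12·6 + 30·(-16) + 84·11 − 606| / √(144 + 900 + 7056) = |-90| / 90 = 1.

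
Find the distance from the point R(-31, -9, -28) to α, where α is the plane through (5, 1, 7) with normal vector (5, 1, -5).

15/√51

The plane has equation n·(r − (5, 1, 7)) = 0, i.e. n·r = -9.
d = |5·(-31) + 1·(-9) + (-5)·(-28) − (-9)| / √(25 + 1 + 25) = |-15| / √51 = 15/√51.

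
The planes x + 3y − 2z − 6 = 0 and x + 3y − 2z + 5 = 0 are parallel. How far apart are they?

11√14/14

Both planes have normal n = (1, 3, −2), |n| = √14. Any point on the first plane is at distance |(-5) − 6|/|n| = 11/√14 = 11√14/14 from the second.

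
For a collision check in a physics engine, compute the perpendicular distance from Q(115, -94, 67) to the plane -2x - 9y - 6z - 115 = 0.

9

Normal vector n = (-2, -9, -6), and n·(115, -94, 67) - 115 = 99.
|n| = √(4 + 81 + 36) = 11, so the distance is |99|/11 = 9.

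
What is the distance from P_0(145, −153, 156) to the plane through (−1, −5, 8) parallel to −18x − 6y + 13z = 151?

Parallel planes share the normal n = (−18, −6, 13); since (−1, −5, 8) lies on the plane, its equation is −18x − 6y + 13z = 152.
Then n·(145, −153, 156) − 152 = 184.
|n| = √(324 + 36 + 169) = 23, so the distance is |184|/23 = 8.

8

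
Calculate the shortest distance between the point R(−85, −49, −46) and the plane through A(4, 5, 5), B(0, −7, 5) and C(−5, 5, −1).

AB = (−4, −12, 0) and AC = (−9, 0, −6), so a normal is n = AB × AC = (72, −24, −108).
n = (72, −24, −108); n·P − (-372) = 396; |n| = 132; distance = 396/132 = 3.

3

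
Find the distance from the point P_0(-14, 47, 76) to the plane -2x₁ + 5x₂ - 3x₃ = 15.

d = |(-2)·(-14) + 5·47 + (-3)·76 − 15| / √(4 + 25 + 9) = |20| / √38 = 10√38/19.

10√38/19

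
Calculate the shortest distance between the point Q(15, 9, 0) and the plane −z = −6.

6

n = (0, 0, −1); n·P − (-6) = 6; |n| = 1; distance = 6/1 = 6.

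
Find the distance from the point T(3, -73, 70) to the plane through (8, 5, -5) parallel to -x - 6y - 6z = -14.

23/√73

Parallel planes share the normal n = (-1, -6, -6); since (8, 5, -5) lies on the plane, its equation is -x - 6y - 6z = -8.
Then n·(3, -73, 70) - (-8) = 23.
|n| = √(1 + 36 + 36) = √73, so the distance is |23|/√73 = 23/√73.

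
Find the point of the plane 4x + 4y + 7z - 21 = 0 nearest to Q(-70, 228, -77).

n = (4, 4, 7), |n|² = 81, and n·Q − 21 = 72.
t = 72/81 = 8/9, so the foot is Q − t·n = (-70, 228, -77) − (8/9)·(4, 4, 7) = (-662/9, 2020/9, -749/9).

(-662/9, 2020/9, -749/9)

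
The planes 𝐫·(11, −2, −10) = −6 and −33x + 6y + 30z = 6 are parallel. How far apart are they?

4/15

Divide the second equation by -3 to match normals: 11x − 2y − 10z = -2.
Both planes have normal n = (11, −2, −10), |n| = 15. Any point on the first plane is at distance |(-2) − (-6)|/|n| = 4/15 from the second.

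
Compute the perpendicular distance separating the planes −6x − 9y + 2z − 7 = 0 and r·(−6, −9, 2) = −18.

With common normal n = (−6, −9, 2) (|n| = 11), the distance is |7 − (-18)|/|n| = 25/11.

25/11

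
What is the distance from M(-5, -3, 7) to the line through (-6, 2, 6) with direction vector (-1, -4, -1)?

3

Direction vector d = (-1, -4, -1).
AP = (1, -5, 1); AP·d = 18, |AP|² = 27, |d|² = 18.
distance² = |AP|² − (AP·d)²/|d|² = 27 − 324/18 = 9, so the distance is 3.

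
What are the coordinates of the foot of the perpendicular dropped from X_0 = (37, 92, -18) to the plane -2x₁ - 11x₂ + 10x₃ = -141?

The perpendicular from X_0 has direction n = (-2, -11, 10): r = (37, 92, -18) + λ(-2, -11, 10).
Substitute into the plane: n·(X_0 + λn) = -141 gives -1266 + 225λ = -141, so λ = 5.
Foot = (37, 92, -18) + 5·(-2, -11, 10) = (27, 37, 32).

(27, 37, 32)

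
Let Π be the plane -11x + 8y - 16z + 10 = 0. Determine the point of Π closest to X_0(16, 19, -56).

The perpendicular from X_0 has direction n = (-11, 8, -16): r = (16, 19, -56) + t(-11, 8, -16).
Substitute into the plane: n·(X_0 + tn) = -10 gives 872 + 441t = -10, so t = -2.
Foot = (16, 19, -56) + (-2)·(-11, 8, -16) = (38, 3, -24).

(38, 3, -24)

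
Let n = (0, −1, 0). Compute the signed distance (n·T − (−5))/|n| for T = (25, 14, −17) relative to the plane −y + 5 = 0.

n·T − (-5) = -9.
|n| = 1, so the signed distance is -9/1 = -9.

-9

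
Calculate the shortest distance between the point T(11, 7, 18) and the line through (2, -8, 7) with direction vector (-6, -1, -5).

Direction vector d = (-6, -1, -5).
AP = (9, 15, 11), and AP × d = (-64, -21, 81).
|AP × d|² = 11098 and |d|² = 62, so the distance is √(11098/62) = √179.

√179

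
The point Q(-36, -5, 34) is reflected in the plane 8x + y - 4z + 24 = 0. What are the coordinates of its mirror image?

n = (8, 1, -4), |n|² = 81, n·Q − (-24) = -405, so t = -405/81 = -5.
Foot F = Q − (-5)·n = (4, 0, 14); the reflection is 2F − Q = (44, 5, -6).

(44, 5, -6)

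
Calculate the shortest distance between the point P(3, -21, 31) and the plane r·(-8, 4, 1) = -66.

11/9

n = (-8, 4, 1); n·P − (-66) = -11; |n| = 9; distance = 11/9.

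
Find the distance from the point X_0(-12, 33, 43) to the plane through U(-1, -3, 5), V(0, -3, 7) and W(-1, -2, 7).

UV = (1, 0, 2) and UW = (0, 1, 2), so a normal is n = UV × UW = (-2, -2, 1).
Then n·(-12, 33, 43) - 13 = -12.
|n| = √(4 + 4 + 1) = 3, so the distance is |-12|/3 = 4.

4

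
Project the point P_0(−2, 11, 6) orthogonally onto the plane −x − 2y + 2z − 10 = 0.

(-4, 7, 10)

The perpendicular from P_0 has direction n = (−1, −2, 2): r = (−2, 11, 6) + μ(−1, −2, 2).
Substitute into the plane: n·(P_0 + μn) = 10 gives -8 + 9μ = 10, so μ = 2.
Foot = (−2, 11, 6) + 2·(−1, −2, 2) = (−4, 7, 10).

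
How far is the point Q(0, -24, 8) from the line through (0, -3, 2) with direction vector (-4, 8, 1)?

Direction vector d = (-4, 8, 1).
AP = (0, -21, 6); AP·d = -162, |AP|² = 477, |d|² = 81.
distance² = |AP|² − (AP·d)²/|d|² = 477 − 26244/81 = 153, so the distance is 3√17.

3√17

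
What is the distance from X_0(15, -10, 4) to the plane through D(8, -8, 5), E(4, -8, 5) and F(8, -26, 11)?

DE = (-4, 0, 0) and DF = (0, -18, 6), so a normal is n = DE × DF = (0, 24, 72).
n = (0, 24, 72); n·P − 168 = -120; |n| = 24√10; distance = 120/(24√10) = √10/2.

√10/2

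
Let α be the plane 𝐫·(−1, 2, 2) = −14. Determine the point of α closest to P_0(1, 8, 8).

The perpendicular from P_0 has direction n = (−1, 2, 2): r = (1, 8, 8) + t(−1, 2, 2).
Substitute into the plane: n·(P_0 + tn) = -14 gives 31 + 9t = -14, so t = -5.
Foot = (1, 8, 8) + (-5)·(−1, 2, 2) = (6, −2, −2).

(6, -2, -2)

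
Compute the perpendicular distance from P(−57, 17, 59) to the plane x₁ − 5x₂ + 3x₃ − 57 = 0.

22√35/35

Normal vector n = (1, −5, 3), and n·(−57, 17, 59) − 57 = −22.
|n| = √(1 + 25 + 9) = √35, so the distance is |-22|/√35 = 22√35/35.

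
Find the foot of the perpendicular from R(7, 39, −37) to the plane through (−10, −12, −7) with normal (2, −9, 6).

(17, -6, -7)

n = (2, −9, 6), |n|² = 121, and n·R − 46 = -605.
t = -605/121 = -5, so the foot is R − t·n = (7, 39, −37) − (-5)·(2, −9, 6) = (17, −6, −7).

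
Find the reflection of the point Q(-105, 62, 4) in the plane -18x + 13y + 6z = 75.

n = (-18, 13, 6), |n|² = 529, n·Q − 75 = 2645, so t = 2645/529 = 5.
Foot F = Q − 5·n = (-15, -3, -26); the reflection is 2F − Q = (75, -68, -56).

(75, -68, -56)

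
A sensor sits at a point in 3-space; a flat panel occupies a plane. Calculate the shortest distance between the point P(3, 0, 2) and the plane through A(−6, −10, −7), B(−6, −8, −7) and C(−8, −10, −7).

9

AB = (0, 2, 0) and AC = (−2, 0, 0), so a normal is n = AB × AC = (0, 0, 4).
n = (0, 0, 4); n·P − (-28) = 36; |n| = 4; distance = 36/4 = 9.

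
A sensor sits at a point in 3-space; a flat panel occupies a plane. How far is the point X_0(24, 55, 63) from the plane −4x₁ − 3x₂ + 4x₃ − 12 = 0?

21/√41

d = |(-4)·24 + (-3)·55 + 4·63 − 12| / √(16 + 9 + 16) = |-21| / √41 = 21√41/41.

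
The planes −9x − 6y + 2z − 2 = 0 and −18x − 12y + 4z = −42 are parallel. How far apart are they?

23/11

Divide the second equation by 2 to match normals: −9x − 6y + 2z = -21.
With common normal n = (−9, −6, 2) (|n| = 11), the distance is |2 − (-21)|/|n| = 23/11.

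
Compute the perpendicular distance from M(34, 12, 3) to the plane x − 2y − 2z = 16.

4

n = (1, −2, −2); n·P − 16 = -12; |n| = 3; distance = 12/3 = 4.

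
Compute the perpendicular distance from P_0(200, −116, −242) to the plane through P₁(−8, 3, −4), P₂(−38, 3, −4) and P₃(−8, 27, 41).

7

P₁P₂ = (−30, 0, 0) and P₁P₃ = (0, 24, 45), so a normal is n = P₁P₂ × P₁P₃ = (0, 1350, −720).
d = |1350·(-116) + (-720)·(-242) − 6930| / √(0 + 1822500 + 518400) = |10710| / 1530 = 7.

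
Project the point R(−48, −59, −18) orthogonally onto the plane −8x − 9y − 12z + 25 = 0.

n = (−8, −9, −12), |n|² = 289, and n·R − (-25) = 1156.
t = 1156/289 = 4, so the foot is R − t·n = (−48, −59, −18) − 4·(−8, −9, −12) = (−16, −23, 30).

(-16, -23, 30)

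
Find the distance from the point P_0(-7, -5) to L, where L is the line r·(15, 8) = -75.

The normal to the line is n = (15, 8) with |n| = 17.
|n·P_0 − (-75)| = |-145 − (-75)| = 70, so the distance is 70/17.

70/17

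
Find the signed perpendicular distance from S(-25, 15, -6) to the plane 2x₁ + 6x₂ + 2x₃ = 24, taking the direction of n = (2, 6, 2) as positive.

2√11/11

n·S − 24 = 4.
|n| = 2√11, so the signed distance is 2√11/11.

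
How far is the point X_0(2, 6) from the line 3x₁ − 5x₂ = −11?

13/√34

d = |3·2 + (-5)·6 − (-11)| / √(9 + 25) = |-13|/√34 = 13√34/34.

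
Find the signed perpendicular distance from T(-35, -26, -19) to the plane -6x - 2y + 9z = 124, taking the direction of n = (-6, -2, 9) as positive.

-3

n·T − 124 = -33.
|n| = 11, so the signed distance is -33/11 = -3.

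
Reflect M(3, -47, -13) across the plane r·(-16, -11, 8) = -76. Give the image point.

With n = (-16, -11, 8), the signed offset is (n·M − (-76))/|n|² = 441/441 = 1.
M' = M − 2t·n = (3, -47, -13) − 2·(-16, -11, 8) = (35, -25, -29).

(35, -25, -29)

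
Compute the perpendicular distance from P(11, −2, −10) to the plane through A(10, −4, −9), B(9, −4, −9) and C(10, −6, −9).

AB = (−1, 0, 0) and AC = (0, −2, 0), so a normal is n = AB × AC = (0, 0, 2).
Then n·(11, −2, −10) − (−18) = −2.
|n| = √(0 + 0 + 4) = 2, so the distance is |-2|/2 = 1.

1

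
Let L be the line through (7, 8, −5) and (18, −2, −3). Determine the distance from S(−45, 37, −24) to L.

A direction vector is d = (11, −10, 2).
AP = (−52, 29, −19); AP·d = -900, |AP|² = 3906, |d|² = 225.
distance² = |AP|² − (AP·d)²/|d|² = 3906 − 810000/225 = 306, so the distance is 3√34.

3√34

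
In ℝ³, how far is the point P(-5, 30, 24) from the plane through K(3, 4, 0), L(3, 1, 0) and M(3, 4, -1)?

KL = (0, -3, 0) and KM = (0, 0, -1), so a normal is n = KL × KM = (3, 0, 0).
d = |3·(-5) − 9| / √(9 + 0 + 0) = |-24| / 3 = 8.

8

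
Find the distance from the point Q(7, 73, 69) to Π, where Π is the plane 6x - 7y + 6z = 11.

6

Normal vector n = (6, -7, 6), and n·(7, 73, 69) - 11 = -66.
|n| = √(36 + 49 + 36) = 11, so the distance is |-66|/11 = 6.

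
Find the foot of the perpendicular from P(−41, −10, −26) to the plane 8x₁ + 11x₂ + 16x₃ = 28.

(-25, 12, 6)

The perpendicular from P has direction n = (8, 11, 16): r = (−41, −10, −26) + t(8, 11, 16).
Substitute into the plane: n·(P + tn) = 28 gives -854 + 441t = 28, so t = 2.
Foot = (−41, −10, −26) + 2·(8, 11, 16) = (−25, 12, 6).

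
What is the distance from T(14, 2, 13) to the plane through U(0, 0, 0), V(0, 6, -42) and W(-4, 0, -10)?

16/15

UV = (0, 6, -42) and UW = (-4, 0, -10), so a normal is n = UV × UW = (-60, 168, 24).
Then n·(14, 2, 13) - 0 = -192.
|n| = √(3600 + 28224 + 576) = 180, so the distance is |-192|/180 = 16/15.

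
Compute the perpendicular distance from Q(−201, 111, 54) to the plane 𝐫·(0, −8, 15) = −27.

3

Normal vector n = (0, −8, 15), and n·(−201, 111, 54) − (−27) = −51.
|n| = √(0 + 64 + 225) = 17, so the distance is |-51|/17 = 3.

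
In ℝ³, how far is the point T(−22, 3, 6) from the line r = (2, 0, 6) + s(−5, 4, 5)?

√321

Direction vector d = (−5, 4, 5).
AP = (−24, 3, 0); AP·d = 132, |AP|² = 585, |d|² = 66.
distance² = |AP|² − (AP·d)²/|d|² = 585 − 17424/66 = 321, so the distance is √321.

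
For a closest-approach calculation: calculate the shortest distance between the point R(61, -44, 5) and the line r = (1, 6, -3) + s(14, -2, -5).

Direction vector d = (14, -2, -5).
AP = (60, -50, 8), and AP × d = (266, 412, 580).
|AP × d|² = 576900 and |d|² = 225, so the distance is √(576900/225) = √2564 = 2√641.

2√641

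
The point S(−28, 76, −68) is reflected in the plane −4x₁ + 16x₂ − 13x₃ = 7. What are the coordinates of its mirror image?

With n = (−4, 16, −13), the signed offset is (n·S − 7)/|n|² = 2205/441 = 5.
S' = S − 2t·n = (−28, 76, −68) − 10·(−4, 16, −13) = (12, −84, 62).

(12, -84, 62)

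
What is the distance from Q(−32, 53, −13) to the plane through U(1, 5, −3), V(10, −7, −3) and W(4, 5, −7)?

UV = (9, −12, 0) and UW = (3, 0, −4), so a normal is n = UV × UW = (48, 36, 36).
n = (48, 36, 36); n·P − 120 = -216; |n| = 12√34; distance = 216/(12√34) = 18/√34.

9√34/17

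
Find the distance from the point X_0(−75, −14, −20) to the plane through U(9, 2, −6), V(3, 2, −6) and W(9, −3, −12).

UV = (−6, 0, 0) and UW = (0, −5, −6), so a normal is n = UV × UW = (0, −36, 30).
d = |(-36)·(-14) + 30·(-20) − (-252)| / √(0 + 1296 + 900) = |156| / (6√61) = 26√61/61.

26/√61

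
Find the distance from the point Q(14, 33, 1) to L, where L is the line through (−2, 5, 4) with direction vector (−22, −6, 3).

2√130

Direction vector d = (−22, −6, 3).
AP = (16, 28, −3); AP·d = -529, |AP|² = 1049, |d|² = 529.
distance² = |AP|² − (AP·d)²/|d|² = 1049 − 279841/529 = 520, so the distance is 2√130.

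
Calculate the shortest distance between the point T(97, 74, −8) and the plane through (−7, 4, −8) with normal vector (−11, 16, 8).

8/7

The plane has equation n·(r − (−7, 4, −8)) = 0, i.e. n·r = 77.
n = (−11, 16, 8); n·P − 77 = -24; |n| = 21; distance = 24/21 = 8/7.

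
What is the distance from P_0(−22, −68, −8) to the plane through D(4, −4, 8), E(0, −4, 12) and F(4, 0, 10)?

DE = (−4, 0, 4) and DF = (0, 4, 2), so a normal is n = DE × DF = (−16, 8, −16).
Then n·(−22, −68, −8) − (−224) = 160.
|n| = √(256 + 64 + 256) = 24, so the distance is |160|/24 = 20/3.

20/3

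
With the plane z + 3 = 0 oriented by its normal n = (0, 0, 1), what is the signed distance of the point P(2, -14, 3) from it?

6

n·P − (-3) = 6.
|n| = 1, so the signed distance is 6/1 = 6.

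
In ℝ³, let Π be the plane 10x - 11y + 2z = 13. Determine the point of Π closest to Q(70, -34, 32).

The perpendicular from Q has direction n = (10, -11, 2): r = (70, -34, 32) + t(10, -11, 2).
Substitute into the plane: n·(Q + tn) = 13 gives 1138 + 225t = 13, so t = -5.
Foot = (70, -34, 32) + (-5)·(10, -11, 2) = (20, 21, 22).

(20, 21, 22)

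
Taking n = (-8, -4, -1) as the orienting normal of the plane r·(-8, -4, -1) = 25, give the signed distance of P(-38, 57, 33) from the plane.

n·P − 25 = 18.
|n| = 9, so the signed distance is 18/9 = 2.

2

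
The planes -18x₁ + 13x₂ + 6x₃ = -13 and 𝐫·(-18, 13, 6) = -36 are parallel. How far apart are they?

With common normal n = (-18, 13, 6) (|n| = 23), the distance is |(-13) − (-36)|/|n| = 23/23 = 1.

1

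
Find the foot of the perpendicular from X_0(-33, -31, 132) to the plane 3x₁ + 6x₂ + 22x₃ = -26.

(-48, -61, 22)

n = (3, 6, 22), |n|² = 529, and n·X_0 − (-26) = 2645.
t = 2645/529 = 5, so the foot is X_0 − t·n = (-33, -31, 132) − 5·(3, 6, 22) = (-48, -61, 22).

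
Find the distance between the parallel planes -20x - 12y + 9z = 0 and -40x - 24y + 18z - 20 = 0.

2/5

Divide the second equation by 2 to match normals: -20x - 12y + 9z = 10.
With common normal n = (-20, -12, 9) (|n| = 25), the distance is |0 − 10|/|n| = 10/25 = 2/5.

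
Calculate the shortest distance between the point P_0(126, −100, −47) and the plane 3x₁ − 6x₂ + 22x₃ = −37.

d = |3·126 + (-6)·(-100) + 22·(-47) − (-37)| / √(9 + 36 + 484) = |-19| / 23 = 19/23.

19/23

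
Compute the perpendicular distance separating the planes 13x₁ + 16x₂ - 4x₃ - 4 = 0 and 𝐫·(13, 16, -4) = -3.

1/3

With common normal n = (13, 16, -4) (|n| = 21), the distance is |4 − (-3)|/|n| = 7/21 = 1/3.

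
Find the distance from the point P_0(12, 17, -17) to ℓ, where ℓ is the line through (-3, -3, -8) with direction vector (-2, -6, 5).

Direction vector d = (-2, -6, 5).
AP = (15, 20, -9); AP·d = -195, |AP|² = 706, |d|² = 65.
distance² = |AP|² − (AP·d)²/|d|² = 706 − 38025/65 = 121, so the distance is 11.

11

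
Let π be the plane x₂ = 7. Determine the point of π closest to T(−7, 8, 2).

n = (0, 1, 0), |n|² = 1, and n·T − 7 = 1.
t = 1/1 = 1, so the foot is T − t·n = (−7, 8, 2) − 1·(0, 1, 0) = (−7, 7, 2).

(-7, 7, 2)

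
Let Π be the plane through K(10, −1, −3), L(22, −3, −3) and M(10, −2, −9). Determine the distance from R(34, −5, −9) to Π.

6/√38

KL = (12, −2, 0) and KM = (0, −1, −6), so a normal is n = KL × KM = (12, 72, −12).
n = (12, 72, −12); n·P − 84 = 72; |n| = 12√38; distance = 72/(12√38) = 6/√38.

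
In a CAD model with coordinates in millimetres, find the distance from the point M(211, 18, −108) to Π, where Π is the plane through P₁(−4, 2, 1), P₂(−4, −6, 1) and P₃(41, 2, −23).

P₁P₂ = (0, −8, 0) and P₁P₃ = (45, 0, −24), so a normal is n = P₁P₂ × P₁P₃ = (192, 0, 360).
Then n·(211, 18, −108) − (−408) = 2040.
|n| = √(36864 + 0 + 129600) = 408, so the distance is |2040|/408 = 5.

5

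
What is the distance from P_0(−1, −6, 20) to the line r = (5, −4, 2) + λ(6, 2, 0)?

18

Direction vector d = (6, 2, 0).
AP = (−6, −2, 18), and AP × d = (−36, 108, 0).
|AP × d|² = 12960 and |d|² = 40, so the distance is √(12960/40) = √324 = 18.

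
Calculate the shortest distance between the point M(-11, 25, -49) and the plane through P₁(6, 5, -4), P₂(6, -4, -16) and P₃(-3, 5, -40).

11/13

P₁P₂ = (0, -9, -12) and P₁P₃ = (-9, 0, -36), so a normal is n = P₁P₂ × P₁P₃ = (324, 108, -81).
Then n·(-11, 25, -49) - 2808 = 297.
|n| = √(104976 + 11664 + 6561) = 351, so the distance is |297|/351 = 11/13.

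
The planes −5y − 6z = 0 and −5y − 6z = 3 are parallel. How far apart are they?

3√61/61

With common normal n = (0, −5, −6) (|n| = √61), the distance is |0 − 3|/|n| = 3/√61 = 3√61/61.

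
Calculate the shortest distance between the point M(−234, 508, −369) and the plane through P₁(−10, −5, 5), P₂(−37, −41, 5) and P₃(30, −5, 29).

7

P₁P₂ = (−27, −36, 0) and P₁P₃ = (40, 0, 24), so a normal is n = P₁P₂ × P₁P₃ = (−864, 648, 1440).
Then n·(−234, 508, −369) − 12600 = −12600.
|n| = √(746496 + 419904 + 2073600) = 1800, so the distance is |-12600|/1800 = 7.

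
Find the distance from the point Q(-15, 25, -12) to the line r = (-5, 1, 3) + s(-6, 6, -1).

2√61

Direction vector d = (-6, 6, -1).
AP = (-10, 24, -15), and AP × d = (66, 80, 84).
|AP × d|² = 17812 and |d|² = 73, so the distance is √(17812/73) = √244 = 2√61.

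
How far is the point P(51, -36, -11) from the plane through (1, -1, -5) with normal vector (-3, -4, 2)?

The plane has equation n·(r − (1, -1, -5)) = 0, i.e. n·r = -9.
n = (-3, -4, 2); n·P − (-9) = -22; |n| = √29; distance = 22/√29.

22√29/29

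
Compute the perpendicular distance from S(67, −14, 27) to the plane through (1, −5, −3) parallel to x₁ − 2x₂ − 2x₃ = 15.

8

Parallel planes share the normal n = (1, −2, −2); since (1, −5, −3) lies on the plane, its equation is x₁ − 2x₂ − 2x₃ = 17.
Then n·(67, −14, 27) − 17 = 24.
|n| = √(1 + 4 + 4) = 3, so the distance is |24|/3 = 8.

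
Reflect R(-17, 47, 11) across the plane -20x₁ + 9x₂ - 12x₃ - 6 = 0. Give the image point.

With n = (-20, 9, -12), the signed offset is (n·R − 6)/|n|² = 625/625 = 1.
R' = R − 2t·n = (-17, 47, 11) − 2·(-20, 9, -12) = (23, 29, 35).

(23, 29, 35)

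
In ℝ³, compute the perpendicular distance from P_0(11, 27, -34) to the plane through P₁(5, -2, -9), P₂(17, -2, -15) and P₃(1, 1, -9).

16√61/61

P₁P₂ = (12, 0, -6) and P₁P₃ = (-4, 3, 0), so a normal is n = P₁P₂ × P₁P₃ = (18, 24, 36).
Then n·(11, 27, -34) - (-282) = -96.
|n| = √(324 + 576 + 1296) = 6√61, so the distance is |-96|/(6√61) = 16/√61.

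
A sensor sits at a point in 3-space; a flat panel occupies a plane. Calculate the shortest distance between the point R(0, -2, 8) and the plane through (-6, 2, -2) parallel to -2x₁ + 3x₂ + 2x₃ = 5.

Parallel planes share the normal n = (-2, 3, 2); since (-6, 2, -2) lies on the plane, its equation is -2x₁ + 3x₂ + 2x₃ = 14.
n = (-2, 3, 2); n·P − 14 = -4; |n| = √17; distance = 4/√17.

4√17/17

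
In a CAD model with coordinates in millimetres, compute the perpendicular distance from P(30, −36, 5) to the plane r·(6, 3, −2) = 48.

2

d = |6·30 + 3·(-36) + (-2)·5 − 48| / √(36 + 9 + 4) = |14| / 7 = 2.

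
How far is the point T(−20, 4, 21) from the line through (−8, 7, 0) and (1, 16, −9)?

9√2

A direction vector is d = (9, 9, −9).
AP = (−12, −3, 21); AP·d = -324, |AP|² = 594, |d|² = 243.
distance² = |AP|² − (AP·d)²/|d|² = 594 − 104976/243 = 162, so the distance is 9√2.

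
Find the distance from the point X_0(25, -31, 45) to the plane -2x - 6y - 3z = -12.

n = (-2, -6, -3); n·P − (-12) = 13; |n| = 7; distance = 13/7.

13/7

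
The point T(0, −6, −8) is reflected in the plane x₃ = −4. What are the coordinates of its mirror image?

(0, -6, 0)

With n = (0, 0, 1), the signed offset is (n·T − (-4))/|n|² = -4/1 = -4.
T' = T − 2t·n = (0, −6, −8) − (-8)·(0, 0, 1) = (0, −6, 0).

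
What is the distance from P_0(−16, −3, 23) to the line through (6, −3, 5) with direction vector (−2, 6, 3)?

6√17

Direction vector d = (−2, 6, 3).
AP = (−22, 0, 18); AP·d = 98, |AP|² = 808, |d|² = 49.
distance² = |AP|² − (AP·d)²/|d|² = 808 − 9604/49 = 612, so the distance is 6√17.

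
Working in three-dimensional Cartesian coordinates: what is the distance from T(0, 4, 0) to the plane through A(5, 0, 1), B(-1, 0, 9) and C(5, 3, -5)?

AB = (-6, 0, 8) and AC = (0, 3, -6), so a normal is n = AB × AC = (-24, -36, -18).
Then n·(0, 4, 0) - (-138) = -6.
|n| = √(576 + 1296 + 324) = 6√61, so the distance is |-6|/(6√61) = 1/√61.

1/√61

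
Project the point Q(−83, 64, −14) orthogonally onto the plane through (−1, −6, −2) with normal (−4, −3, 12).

(-1087/13, 826/13, -158/13)

The perpendicular from Q has direction n = (−4, −3, 12): r = (−83, 64, −14) + μ(−4, −3, 12).
Substitute into the plane: n·(Q + μn) = -2 gives -28 + 169μ = -2, so μ = 2/13.
Foot = (−83, 64, −14) + (2/13)·(−4, −3, 12) = (−1087/13, 826/13, −158/13).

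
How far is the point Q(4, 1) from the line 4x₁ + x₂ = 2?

d = |4·4 + 1·1 − 2| / √(16 + 1) = |15|/√17 = 15/√17.

15√17/17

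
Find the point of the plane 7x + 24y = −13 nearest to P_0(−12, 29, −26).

(-19, 5, -26)

The perpendicular from P_0 has direction n = (7, 24, 0): r = (−12, 29, −26) + μ(7, 24, 0).
Substitute into the plane: n·(P_0 + μn) = -13 gives 612 + 625μ = -13, so μ = -1.
Foot = (−12, 29, −26) + (-1)·(7, 24, 0) = (−19, 5, −26).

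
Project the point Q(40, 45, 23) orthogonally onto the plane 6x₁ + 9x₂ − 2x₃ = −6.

(10, 0, 33)

n = (6, 9, −2), |n|² = 121, and n·Q − (-6) = 605.
t = 605/121 = 5, so the foot is Q − t·n = (40, 45, 23) − 5·(6, 9, −2) = (10, 0, 33).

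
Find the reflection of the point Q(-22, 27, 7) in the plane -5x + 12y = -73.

(8, -45, 7)

n = (-5, 12, 0), |n|² = 169, n·Q − (-73) = 507, so t = 507/169 = 3.
Foot F = Q − 3·n = (-7, -9, 7); the reflection is 2F − Q = (8, -45, 7).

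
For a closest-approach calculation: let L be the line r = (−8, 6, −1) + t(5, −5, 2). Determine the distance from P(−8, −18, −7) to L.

6√11

Direction vector d = (5, −5, 2).
AP = (0, −24, −6); AP·d = 108, |AP|² = 612, |d|² = 54.
distance² = |AP|² − (AP·d)²/|d|² = 612 − 11664/54 = 396, so the distance is 6√11.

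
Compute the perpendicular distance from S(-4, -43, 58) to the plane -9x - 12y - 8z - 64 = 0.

24/17

Normal vector n = (-9, -12, -8), and n·(-4, -43, 58) - 64 = 24.
|n| = √(81 + 144 + 64) = 17, so the distance is |24|/17 = 24/17.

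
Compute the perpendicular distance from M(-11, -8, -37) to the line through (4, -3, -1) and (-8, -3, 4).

√1546

A direction vector is d = (-12, 0, 5).
AP = (-15, -5, -36); AP·d = 0, |AP|² = 1546, |d|² = 169.
distance² = |AP|² − (AP·d)²/|d|² = 1546 − 0/169 = 1546, so the distance is √1546.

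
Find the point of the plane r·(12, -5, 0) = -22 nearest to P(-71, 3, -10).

(-11, -22, -10)

n = (12, -5, 0), |n|² = 169, and n·P − (-22) = -845.
t = -845/169 = -5, so the foot is P − t·n = (-71, 3, -10) − (-5)·(12, -5, 0) = (-11, -22, -10).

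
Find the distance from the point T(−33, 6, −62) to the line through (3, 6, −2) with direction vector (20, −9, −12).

12√34

Direction vector d = (20, −9, −12).
AP = (−36, 0, −60); AP·d = 0, |AP|² = 4896, |d|² = 625.
distance² = |AP|² − (AP·d)²/|d|² = 4896 − 0/625 = 4896, so the distance is 12√34.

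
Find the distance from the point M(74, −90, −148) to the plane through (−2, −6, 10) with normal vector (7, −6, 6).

The plane has equation n·(r − (−2, −6, 10)) = 0, i.e. n·r = 82.
Then n·(74, −90, −148) − 82 = 88.
|n| = √(49 + 36 + 36) = 11, so the distance is |88|/11 = 8.

8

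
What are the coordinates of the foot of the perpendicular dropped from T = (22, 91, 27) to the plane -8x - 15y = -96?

(-18, 16, 27)

The perpendicular from T has direction n = (-8, -15, 0): r = (22, 91, 27) + μ(-8, -15, 0).
Substitute into the plane: n·(T + μn) = -96 gives -1541 + 289μ = -96, so μ = 5.
Foot = (22, 91, 27) + 5·(-8, -15, 0) = (-18, 16, 27).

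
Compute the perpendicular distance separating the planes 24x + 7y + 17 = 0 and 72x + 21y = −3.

16/25

Divide the second equation by 3 to match normals: 24x + 7y = -1.
Both planes have normal n = (24, 7, 0), |n| = 25. Any point on the first plane is at distance |(-1) − (-17)|/|n| = 16/25 from the second.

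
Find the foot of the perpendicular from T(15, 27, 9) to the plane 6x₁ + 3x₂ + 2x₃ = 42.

(-3, 18, 3)

n = (6, 3, 2), |n|² = 49, and n·T − 42 = 147.
t = 147/49 = 3, so the foot is T − t·n = (15, 27, 9) − 3·(6, 3, 2) = (-3, 18, 3).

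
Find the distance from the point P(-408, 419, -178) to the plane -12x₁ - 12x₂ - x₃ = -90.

Normal vector n = (-12, -12, -1), and n·(-408, 419, -178) - (-90) = 136.
|n| = √(144 + 144 + 1) = 17, so the distance is |136|/17 = 8.

8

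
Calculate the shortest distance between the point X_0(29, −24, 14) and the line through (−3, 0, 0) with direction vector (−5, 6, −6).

Direction vector d = (−5, 6, −6).
AP = (32, −24, 14), and AP × d = (60, 122, 72).
|AP × d|² = 23668 and |d|² = 97, so the distance is √(23668/97) = √244 = 2√61.

2√61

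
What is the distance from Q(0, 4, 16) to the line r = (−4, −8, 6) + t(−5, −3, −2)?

6√3

Direction vector d = (−5, −3, −2).
AP = (4, 12, 10); AP·d = -76, |AP|² = 260, |d|² = 38.
distance² = |AP|² − (AP·d)²/|d|² = 260 − 5776/38 = 108, so the distance is 6√3.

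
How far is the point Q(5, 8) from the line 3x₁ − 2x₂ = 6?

The normal to the line is n = (3, −2) with |n| = √13.
|n·Q − 6| = |-1 − 6| = 7, so the distance is 7/√13 = 7√13/13.

7√13/13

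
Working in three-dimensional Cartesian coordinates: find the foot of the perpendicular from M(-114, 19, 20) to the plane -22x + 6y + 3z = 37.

The perpendicular from M has direction n = (-22, 6, 3): r = (-114, 19, 20) + t(-22, 6, 3).
Substitute into the plane: n·(M + tn) = 37 gives 2682 + 529t = 37, so t = -5.
Foot = (-114, 19, 20) + (-5)·(-22, 6, 3) = (-4, -11, 5).

(-4, -11, 5)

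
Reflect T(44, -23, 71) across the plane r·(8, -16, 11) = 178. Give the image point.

With n = (8, -16, 11), the signed offset is (n·T − 178)/|n|² = 1323/441 = 3.
T' = T − 2t·n = (44, -23, 71) − 6·(8, -16, 11) = (-4, 73, 5).

(-4, 73, 5)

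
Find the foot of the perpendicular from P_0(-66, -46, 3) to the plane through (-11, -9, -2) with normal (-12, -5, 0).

n = (-12, -5, 0), |n|² = 169, and n·P_0 − 177 = 845.
t = 845/169 = 5, so the foot is P_0 − t·n = (-66, -46, 3) − 5·(-12, -5, 0) = (-6, -21, 3).

(-6, -21, 3)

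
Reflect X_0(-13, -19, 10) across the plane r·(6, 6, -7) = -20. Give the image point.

n = (6, 6, -7), |n|² = 121, n·X_0 − (-20) = -242, so t = -242/121 = -2.
Foot F = X_0 − (-2)·n = (-1, -7, -4); the reflection is 2F − X_0 = (11, 5, -18).

(11, 5, -18)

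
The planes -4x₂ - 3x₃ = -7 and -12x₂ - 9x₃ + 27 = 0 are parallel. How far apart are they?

2/5

Divide the second equation by 3 to match normals: -4x₂ - 3x₃ = -9.
With common normal n = (0, -4, -3) (|n| = 5), the distance is |(-7) − (-9)|/|n| = 2/5.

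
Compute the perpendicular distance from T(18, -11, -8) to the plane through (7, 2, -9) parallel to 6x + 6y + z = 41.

Parallel planes share the normal n = (6, 6, 1); since (7, 2, -9) lies on the plane, its equation is 6x + 6y + z = 45.
Then n·(18, -11, -8) - 45 = -11.
|n| = √(36 + 36 + 1) = √73, so the distance is |-11|/√73 = 11/√73.

11/√73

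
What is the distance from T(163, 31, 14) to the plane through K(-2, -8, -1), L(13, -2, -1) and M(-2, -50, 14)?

5

KL = (15, 6, 0) and KM = (0, -42, 15), so a normal is n = KL × KM = (90, -225, -630).
d = |90·163 + (-225)·31 + (-630)·14 − 2250| / √(8100 + 50625 + 396900) = |-3375| / 675 = 5.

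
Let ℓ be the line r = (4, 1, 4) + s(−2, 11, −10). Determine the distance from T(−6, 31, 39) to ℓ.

Direction vector d = (−2, 11, −10).
AP = (−10, 30, 35), and AP × d = (−685, −170, −50).
|AP × d|² = 500625 and |d|² = 225, so the distance is √(500625/225) = √2225 = 5√89.

5√89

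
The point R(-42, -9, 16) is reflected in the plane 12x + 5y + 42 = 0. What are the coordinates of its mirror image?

(30, 21, 16)

n = (12, 5, 0), |n|² = 169, n·R − (-42) = -507, so t = -507/169 = -3.
Foot F = R − (-3)·n = (-6, 6, 16); the reflection is 2F − R = (30, 21, 16).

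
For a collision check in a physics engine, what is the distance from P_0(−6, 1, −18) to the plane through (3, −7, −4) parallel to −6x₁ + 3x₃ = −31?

Parallel planes share the normal n = (−6, 0, 3); since (3, −7, −4) lies on the plane, its equation is −6x₁ + 3x₃ = -30.
d = |(-6)·(-6) + 3·(-18) − (-30)| / √(36 + 0 + 9) = |12| / (3√5) = 4√5/5.

4√5/5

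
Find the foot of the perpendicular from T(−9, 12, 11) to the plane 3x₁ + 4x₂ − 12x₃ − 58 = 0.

n = (3, 4, −12), |n|² = 169, and n·T − 58 = -169.
t = -169/169 = -1, so the foot is T − t·n = (−9, 12, 11) − (-1)·(3, 4, −12) = (−6, 16, −1).

(-6, 16, -1)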